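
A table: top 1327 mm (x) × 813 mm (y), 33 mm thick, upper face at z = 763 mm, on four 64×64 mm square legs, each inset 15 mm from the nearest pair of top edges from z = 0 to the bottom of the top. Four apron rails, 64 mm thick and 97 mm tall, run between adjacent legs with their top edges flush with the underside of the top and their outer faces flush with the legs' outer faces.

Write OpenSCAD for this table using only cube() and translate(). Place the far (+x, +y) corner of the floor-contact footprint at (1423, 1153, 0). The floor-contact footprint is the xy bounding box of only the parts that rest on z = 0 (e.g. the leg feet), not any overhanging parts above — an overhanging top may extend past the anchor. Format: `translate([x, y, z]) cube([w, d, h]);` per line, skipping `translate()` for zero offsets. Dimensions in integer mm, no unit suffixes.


translate([111, 355, 730]) cube([1327, 813, 33]);
translate([126, 370, 0]) cube([64, 64, 730]);
translate([1359, 370, 0]) cube([64, 64, 730]);
translate([126, 1089, 0]) cube([64, 64, 730]);
translate([1359, 1089, 0]) cube([64, 64, 730]);
translate([190, 370, 633]) cube([1169, 64, 97]);
translate([190, 1089, 633]) cube([1169, 64, 97]);
translate([126, 434, 633]) cube([64, 655, 97]);
translate([1359, 434, 633]) cube([64, 655, 97]);


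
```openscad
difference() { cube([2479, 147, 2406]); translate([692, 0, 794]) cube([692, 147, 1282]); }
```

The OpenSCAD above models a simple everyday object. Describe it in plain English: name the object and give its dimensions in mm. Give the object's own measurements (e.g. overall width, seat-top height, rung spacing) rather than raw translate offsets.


A wall 2479 mm long (x), 147 mm thick (y), 2406 mm tall, with a rectangular window opening cut through it. The opening is 692 mm wide and 1282 mm tall; its sill is at z = 794 mm and its near (−x) edge is 692 mm from the wall's −x end. The opening passes through the full wall thickness.


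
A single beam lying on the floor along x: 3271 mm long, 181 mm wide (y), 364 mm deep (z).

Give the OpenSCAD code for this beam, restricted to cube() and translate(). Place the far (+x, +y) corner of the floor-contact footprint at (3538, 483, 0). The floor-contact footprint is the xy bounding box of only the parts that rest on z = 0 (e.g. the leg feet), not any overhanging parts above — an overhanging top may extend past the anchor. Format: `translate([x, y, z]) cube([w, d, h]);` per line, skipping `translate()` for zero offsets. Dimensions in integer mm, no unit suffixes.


translate([267, 302, 0]) cube([3271, 181, 364]);


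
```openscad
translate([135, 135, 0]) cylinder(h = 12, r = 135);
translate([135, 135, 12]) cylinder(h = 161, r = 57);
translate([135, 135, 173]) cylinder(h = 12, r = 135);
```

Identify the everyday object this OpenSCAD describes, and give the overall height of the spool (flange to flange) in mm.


A spool. The overall height is 185 mm.

Three coaxial cylinders, large–small–large — a spool. Two 12 mm flanges and a 161 mm core give 12 + 161 + 12 = 185 mm.


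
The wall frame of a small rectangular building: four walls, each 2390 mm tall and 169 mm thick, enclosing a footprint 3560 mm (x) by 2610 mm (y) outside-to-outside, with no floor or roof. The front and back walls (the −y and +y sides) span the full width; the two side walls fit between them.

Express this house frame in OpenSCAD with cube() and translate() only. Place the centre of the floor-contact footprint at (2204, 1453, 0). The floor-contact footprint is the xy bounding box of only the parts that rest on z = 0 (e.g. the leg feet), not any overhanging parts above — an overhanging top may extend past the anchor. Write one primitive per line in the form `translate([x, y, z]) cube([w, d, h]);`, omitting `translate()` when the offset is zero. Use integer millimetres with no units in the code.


translate([424, 148, 0]) cube([3560, 169, 2390]);
translate([424, 2589, 0]) cube([3560, 169, 2390]);
translate([424, 317, 0]) cube([169, 2272, 2390]);
translate([3815, 317, 0]) cube([169, 2272, 2390]);


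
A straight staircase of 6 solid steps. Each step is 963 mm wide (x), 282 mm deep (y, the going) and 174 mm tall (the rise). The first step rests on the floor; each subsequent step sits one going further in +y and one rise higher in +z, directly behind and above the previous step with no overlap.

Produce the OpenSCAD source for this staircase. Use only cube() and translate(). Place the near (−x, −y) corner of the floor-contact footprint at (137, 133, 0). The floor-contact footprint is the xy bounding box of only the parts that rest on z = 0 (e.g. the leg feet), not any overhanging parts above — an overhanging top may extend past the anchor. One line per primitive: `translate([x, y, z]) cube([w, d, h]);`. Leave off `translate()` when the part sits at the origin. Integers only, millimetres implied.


translate([137, 133, 0]) cube([963, 282, 174]);
translate([137, 415, 174]) cube([963, 282, 174]);
translate([137, 697, 348]) cube([963, 282, 174]);
translate([137, 979, 522]) cube([963, 282, 174]);
translate([137, 1261, 696]) cube([963, 282, 174]);
translate([137, 1543, 870]) cube([963, 282, 174]);


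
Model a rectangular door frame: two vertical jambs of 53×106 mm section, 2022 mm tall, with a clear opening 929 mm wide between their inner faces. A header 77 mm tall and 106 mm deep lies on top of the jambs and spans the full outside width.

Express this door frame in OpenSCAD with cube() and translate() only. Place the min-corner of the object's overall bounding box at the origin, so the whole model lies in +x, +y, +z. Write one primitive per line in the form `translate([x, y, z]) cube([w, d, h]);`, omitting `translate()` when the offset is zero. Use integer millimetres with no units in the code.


cube([53, 106, 2022]);
translate([982, 0, 0]) cube([53, 106, 2022]);
translate([0, 0, 2022]) cube([1035, 106, 77]);


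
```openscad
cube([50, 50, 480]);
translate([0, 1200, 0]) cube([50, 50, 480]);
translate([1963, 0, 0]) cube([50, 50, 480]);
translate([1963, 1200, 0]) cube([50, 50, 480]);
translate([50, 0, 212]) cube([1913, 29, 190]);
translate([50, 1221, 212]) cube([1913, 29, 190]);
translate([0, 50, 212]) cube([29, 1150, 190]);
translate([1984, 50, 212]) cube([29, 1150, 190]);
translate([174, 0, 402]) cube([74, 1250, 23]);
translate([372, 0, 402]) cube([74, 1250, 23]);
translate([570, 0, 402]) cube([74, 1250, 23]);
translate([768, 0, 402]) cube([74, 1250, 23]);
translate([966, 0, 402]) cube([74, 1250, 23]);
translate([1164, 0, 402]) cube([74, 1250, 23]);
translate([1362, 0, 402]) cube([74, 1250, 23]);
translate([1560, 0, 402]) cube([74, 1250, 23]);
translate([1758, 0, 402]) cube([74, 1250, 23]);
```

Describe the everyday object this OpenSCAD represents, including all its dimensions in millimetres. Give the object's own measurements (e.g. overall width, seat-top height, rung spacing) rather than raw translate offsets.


A bed frame 2013 mm long (x) by 1250 mm wide (y). Four 50×50 mm corner posts, 480 mm tall, at the corners of the footprint. Four rails of 29 mm thickness and 190 mm height run between adjacent posts with their undersides at z = 212 mm, their outer faces flush with the outside of the frame (the two x-running rails run between the posts' inner faces; the two y-running rails run between the posts' inner faces). 9 slats, each 74 mm wide (x) and 23 mm thick, lie across the top of the two x-running rails, running the full 1250 mm width of the frame in y; along x they sit between the end posts with a 124 mm gap after the −x posts and between neighbouring slats, leaving 131 mm before the +x posts.


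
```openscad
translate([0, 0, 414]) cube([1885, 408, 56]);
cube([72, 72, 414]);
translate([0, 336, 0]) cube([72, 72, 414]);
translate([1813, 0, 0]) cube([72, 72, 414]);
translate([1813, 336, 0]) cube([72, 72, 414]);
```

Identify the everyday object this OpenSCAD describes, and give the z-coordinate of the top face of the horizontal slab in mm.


A bench. The seat-top height is 470 mm.

A long slab on four corner posts — a bench. The slab sits at z = 414 with thickness 56, so the top is 414 + 56 = 470 mm.


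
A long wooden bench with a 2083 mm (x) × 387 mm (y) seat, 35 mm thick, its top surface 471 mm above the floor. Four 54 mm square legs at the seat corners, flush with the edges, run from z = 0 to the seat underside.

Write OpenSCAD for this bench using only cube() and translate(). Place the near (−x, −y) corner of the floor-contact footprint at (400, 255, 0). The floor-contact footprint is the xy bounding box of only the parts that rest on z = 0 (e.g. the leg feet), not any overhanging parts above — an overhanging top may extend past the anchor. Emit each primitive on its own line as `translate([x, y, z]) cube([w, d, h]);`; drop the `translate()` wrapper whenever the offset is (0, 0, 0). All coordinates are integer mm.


translate([400, 255, 436]) cube([2083, 387, 35]);
translate([400, 255, 0]) cube([54, 54, 436]);
translate([400, 588, 0]) cube([54, 54, 436]);
translate([2429, 255, 0]) cube([54, 54, 436]);
translate([2429, 588, 0]) cube([54, 54, 436]);


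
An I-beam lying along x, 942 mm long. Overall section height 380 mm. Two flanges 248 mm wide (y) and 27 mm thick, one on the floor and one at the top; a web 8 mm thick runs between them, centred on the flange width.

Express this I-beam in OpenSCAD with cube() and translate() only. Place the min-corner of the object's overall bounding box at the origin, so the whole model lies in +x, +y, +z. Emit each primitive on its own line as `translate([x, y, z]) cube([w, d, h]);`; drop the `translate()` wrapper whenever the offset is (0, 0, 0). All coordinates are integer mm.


cube([942, 248, 27]);
translate([0, 120, 27]) cube([942, 8, 326]);
translate([0, 0, 353]) cube([942, 248, 27]);


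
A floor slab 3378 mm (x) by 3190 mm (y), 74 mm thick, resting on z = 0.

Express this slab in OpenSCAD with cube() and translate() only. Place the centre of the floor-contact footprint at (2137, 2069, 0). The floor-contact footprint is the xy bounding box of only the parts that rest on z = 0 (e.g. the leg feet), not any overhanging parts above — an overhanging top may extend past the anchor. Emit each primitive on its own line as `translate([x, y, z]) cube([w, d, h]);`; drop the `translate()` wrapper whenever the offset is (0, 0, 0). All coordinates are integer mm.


translate([448, 474, 0]) cube([3378, 3190, 74]);


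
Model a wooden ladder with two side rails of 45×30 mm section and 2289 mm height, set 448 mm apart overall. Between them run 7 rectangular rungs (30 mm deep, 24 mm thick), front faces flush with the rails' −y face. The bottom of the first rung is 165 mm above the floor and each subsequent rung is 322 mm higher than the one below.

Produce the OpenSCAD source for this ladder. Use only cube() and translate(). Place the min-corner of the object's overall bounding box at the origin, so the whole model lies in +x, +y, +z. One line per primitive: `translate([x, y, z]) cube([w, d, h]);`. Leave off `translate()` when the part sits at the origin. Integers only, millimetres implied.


cube([45, 30, 2289]);
translate([403, 0, 0]) cube([45, 30, 2289]);
translate([45, 0, 165]) cube([358, 30, 24]);
translate([45, 0, 487]) cube([358, 30, 24]);
translate([45, 0, 809]) cube([358, 30, 24]);
translate([45, 0, 1131]) cube([358, 30, 24]);
translate([45, 0, 1453]) cube([358, 30, 24]);
translate([45, 0, 1775]) cube([358, 30, 24]);
translate([45, 0, 2097]) cube([358, 30, 24]);


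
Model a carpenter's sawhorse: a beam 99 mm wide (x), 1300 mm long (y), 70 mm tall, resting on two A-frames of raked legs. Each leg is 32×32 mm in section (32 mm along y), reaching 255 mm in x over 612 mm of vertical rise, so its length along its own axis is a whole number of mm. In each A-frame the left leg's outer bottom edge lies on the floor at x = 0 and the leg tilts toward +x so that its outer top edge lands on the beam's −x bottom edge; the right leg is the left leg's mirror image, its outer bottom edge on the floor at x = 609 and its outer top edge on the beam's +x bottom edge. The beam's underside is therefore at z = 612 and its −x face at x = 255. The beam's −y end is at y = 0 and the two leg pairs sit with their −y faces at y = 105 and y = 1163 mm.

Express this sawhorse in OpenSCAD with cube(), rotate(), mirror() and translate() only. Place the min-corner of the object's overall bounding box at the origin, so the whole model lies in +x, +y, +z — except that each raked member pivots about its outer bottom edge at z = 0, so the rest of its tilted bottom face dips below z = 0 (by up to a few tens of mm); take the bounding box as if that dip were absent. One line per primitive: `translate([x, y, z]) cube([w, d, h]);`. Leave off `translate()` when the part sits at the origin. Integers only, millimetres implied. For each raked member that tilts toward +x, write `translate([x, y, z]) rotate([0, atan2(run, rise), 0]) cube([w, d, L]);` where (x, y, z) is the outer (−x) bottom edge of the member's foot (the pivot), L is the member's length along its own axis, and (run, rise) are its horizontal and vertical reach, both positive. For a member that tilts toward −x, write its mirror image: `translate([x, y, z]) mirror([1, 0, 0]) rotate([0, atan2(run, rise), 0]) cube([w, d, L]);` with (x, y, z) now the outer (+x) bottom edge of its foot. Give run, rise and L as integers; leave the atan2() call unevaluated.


// leg length = √(255² + 612²) = 663
// right-leg outer foot x = 2·255 + 99 = 609
// beam min-corner = (255, 0, 612)
translate([255, 0, 612]) cube([99, 1300, 70]);
translate([0, 105, 0]) rotate([0, atan2(255, 612), 0]) cube([32, 32, 663]);
translate([609, 105, 0]) mirror([1, 0, 0]) rotate([0, atan2(255, 612), 0]) cube([32, 32, 663]);
translate([0, 1163, 0]) rotate([0, atan2(255, 612), 0]) cube([32, 32, 663]);
translate([609, 1163, 0]) mirror([1, 0, 0]) rotate([0, atan2(255, 612), 0]) cube([32, 32, 663]);


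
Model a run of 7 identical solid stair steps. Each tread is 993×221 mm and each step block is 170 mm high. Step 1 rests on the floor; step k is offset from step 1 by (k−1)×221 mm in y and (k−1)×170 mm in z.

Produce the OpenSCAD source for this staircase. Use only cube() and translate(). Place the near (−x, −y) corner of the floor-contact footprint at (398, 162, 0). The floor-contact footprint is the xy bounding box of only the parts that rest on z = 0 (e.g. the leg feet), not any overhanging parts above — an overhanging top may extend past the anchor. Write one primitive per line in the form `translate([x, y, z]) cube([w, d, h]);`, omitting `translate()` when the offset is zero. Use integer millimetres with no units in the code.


translate([398, 162, 0]) cube([993, 221, 170]);
translate([398, 383, 170]) cube([993, 221, 170]);
translate([398, 604, 340]) cube([993, 221, 170]);
translate([398, 825, 510]) cube([993, 221, 170]);
translate([398, 1046, 680]) cube([993, 221, 170]);
translate([398, 1267, 850]) cube([993, 221, 170]);
translate([398, 1488, 1020]) cube([993, 221, 170]);


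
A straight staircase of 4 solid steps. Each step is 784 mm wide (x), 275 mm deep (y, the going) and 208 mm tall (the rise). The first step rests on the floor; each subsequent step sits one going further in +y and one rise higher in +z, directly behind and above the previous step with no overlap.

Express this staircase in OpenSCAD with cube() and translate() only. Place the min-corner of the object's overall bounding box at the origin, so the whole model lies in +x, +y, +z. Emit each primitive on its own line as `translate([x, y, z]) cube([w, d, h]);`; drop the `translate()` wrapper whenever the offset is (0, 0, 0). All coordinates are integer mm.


cube([784, 275, 208]);
translate([0, 275, 208]) cube([784, 275, 208]);
translate([0, 550, 416]) cube([784, 275, 208]);
translate([0, 825, 624]) cube([784, 275, 208]);


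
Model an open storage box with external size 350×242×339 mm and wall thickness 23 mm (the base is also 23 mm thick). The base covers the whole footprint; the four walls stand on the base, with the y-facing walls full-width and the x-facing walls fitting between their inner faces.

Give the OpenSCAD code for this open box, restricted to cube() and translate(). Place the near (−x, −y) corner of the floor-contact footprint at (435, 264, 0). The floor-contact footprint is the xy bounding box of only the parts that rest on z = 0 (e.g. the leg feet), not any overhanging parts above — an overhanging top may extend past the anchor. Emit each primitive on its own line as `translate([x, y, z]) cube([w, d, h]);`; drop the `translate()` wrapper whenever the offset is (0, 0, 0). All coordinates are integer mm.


translate([435, 264, 0]) cube([350, 242, 23]);
translate([435, 264, 23]) cube([350, 23, 316]);
translate([435, 483, 23]) cube([350, 23, 316]);
translate([435, 287, 23]) cube([23, 196, 316]);
translate([762, 287, 23]) cube([23, 196, 316]);


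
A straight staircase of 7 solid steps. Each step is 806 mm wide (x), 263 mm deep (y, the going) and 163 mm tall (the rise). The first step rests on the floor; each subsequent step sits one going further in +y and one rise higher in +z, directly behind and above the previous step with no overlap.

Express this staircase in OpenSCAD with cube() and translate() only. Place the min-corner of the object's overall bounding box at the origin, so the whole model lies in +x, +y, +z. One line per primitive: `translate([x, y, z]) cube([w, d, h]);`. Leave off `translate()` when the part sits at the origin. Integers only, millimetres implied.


cube([806, 263, 163]);
translate([0, 263, 163]) cube([806, 263, 163]);
translate([0, 526, 326]) cube([806, 263, 163]);
translate([0, 789, 489]) cube([806, 263, 163]);
translate([0, 1052, 652]) cube([806, 263, 163]);
translate([0, 1315, 815]) cube([806, 263, 163]);
translate([0, 1578, 978]) cube([806, 263, 163]);


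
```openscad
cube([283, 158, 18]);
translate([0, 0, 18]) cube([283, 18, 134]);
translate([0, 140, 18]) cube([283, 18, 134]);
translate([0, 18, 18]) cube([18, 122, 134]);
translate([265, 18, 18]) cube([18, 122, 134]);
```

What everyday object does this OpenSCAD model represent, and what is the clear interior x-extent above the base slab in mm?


An open box. The internal width is 247 mm.

A 283×158 base slab with four walls standing on it — an open box. The base is 283 mm wide and the walls are 18 mm thick, so the internal width is 283 − 2 × 18 = 247 mm.


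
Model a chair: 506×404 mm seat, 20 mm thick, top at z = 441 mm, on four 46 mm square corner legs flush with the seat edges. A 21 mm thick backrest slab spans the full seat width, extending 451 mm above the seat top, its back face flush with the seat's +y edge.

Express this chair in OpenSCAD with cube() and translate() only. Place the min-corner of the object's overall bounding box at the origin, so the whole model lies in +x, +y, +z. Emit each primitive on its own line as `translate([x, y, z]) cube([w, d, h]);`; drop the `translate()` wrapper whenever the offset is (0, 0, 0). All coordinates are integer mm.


translate([0, 0, 421]) cube([506, 404, 20]);
cube([46, 46, 421]);
translate([460, 0, 0]) cube([46, 46, 421]);
translate([0, 358, 0]) cube([46, 46, 421]);
translate([460, 358, 0]) cube([46, 46, 421]);
translate([0, 383, 441]) cube([506, 21, 451]);


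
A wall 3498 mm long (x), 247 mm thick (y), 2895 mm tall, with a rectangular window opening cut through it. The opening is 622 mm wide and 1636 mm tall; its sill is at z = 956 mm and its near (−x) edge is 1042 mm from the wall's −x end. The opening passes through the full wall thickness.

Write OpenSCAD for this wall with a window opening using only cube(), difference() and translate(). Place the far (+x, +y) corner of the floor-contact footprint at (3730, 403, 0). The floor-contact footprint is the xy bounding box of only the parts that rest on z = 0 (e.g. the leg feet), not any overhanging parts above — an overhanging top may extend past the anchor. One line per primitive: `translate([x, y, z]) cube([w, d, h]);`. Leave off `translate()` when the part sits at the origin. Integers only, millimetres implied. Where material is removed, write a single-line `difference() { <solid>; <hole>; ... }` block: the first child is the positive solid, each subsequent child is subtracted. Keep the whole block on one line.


difference() { translate([232, 156, 0]) cube([3498, 247, 2895]); translate([1274, 156, 956]) cube([622, 247, 1636]); }


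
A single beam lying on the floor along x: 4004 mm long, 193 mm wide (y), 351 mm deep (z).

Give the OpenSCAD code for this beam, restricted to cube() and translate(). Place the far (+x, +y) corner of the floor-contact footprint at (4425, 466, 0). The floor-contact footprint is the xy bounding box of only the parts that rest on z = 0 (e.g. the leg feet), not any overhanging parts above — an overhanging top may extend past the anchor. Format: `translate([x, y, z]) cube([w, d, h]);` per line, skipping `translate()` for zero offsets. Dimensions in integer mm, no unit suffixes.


translate([421, 273, 0]) cube([4004, 193, 351]);


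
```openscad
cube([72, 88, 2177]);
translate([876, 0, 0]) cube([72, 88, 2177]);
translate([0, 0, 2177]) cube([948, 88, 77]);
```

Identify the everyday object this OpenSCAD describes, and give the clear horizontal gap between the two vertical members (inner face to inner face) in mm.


A door frame. The clear opening width is 804 mm.

Two 2177 mm tall posts with a header on top — a door frame. The left jamb is 72 mm wide at x = 0; the right jamb starts at x = 876. The clear opening is 876 − 72 = 804 mm.


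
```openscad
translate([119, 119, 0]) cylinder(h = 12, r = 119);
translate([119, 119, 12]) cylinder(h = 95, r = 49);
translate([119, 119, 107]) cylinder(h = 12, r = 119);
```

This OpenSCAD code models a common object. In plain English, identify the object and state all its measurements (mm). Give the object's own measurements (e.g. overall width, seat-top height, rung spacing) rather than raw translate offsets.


A spool: two coaxial disc flanges of radius 119 mm and thickness 12 mm, joined by a core cylinder of radius 49 mm and height 95 mm. The lower flange rests on z = 0 and the three cylinders share a vertical axis.


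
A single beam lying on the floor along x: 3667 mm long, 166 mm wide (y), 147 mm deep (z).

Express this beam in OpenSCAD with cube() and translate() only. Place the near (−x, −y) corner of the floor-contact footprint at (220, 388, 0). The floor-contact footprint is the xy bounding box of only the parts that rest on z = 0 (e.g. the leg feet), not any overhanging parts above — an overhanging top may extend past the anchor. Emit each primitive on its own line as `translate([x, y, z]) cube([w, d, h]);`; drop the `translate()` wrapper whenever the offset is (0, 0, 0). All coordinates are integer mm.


translate([220, 388, 0]) cube([3667, 166, 147]);


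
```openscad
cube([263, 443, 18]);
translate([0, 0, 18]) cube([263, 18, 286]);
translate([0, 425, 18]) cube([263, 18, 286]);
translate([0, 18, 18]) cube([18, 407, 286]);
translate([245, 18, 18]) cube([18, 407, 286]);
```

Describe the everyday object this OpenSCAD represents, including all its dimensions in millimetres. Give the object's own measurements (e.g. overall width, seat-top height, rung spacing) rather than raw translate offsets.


An open-topped rectangular box: outside dimensions 263×443×304 mm, with a uniform wall and base thickness of 18 mm. The base is a full 263×443 slab on the floor; four walls sit on top of the base. The front and back walls (the −y and +y sides) span the full width; the two side walls fit between them.


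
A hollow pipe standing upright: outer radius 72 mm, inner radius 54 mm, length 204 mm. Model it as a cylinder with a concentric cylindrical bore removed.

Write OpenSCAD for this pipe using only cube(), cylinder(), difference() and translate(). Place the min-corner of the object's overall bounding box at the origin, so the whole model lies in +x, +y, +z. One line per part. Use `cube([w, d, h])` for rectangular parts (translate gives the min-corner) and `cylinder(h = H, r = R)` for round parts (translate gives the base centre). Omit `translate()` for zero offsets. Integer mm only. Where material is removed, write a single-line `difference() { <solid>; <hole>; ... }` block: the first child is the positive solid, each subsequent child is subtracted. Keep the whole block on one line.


difference() { translate([72, 72, 0]) cylinder(h = 204, r = 72); translate([72, 72, 0]) cylinder(h = 204, r = 54); }


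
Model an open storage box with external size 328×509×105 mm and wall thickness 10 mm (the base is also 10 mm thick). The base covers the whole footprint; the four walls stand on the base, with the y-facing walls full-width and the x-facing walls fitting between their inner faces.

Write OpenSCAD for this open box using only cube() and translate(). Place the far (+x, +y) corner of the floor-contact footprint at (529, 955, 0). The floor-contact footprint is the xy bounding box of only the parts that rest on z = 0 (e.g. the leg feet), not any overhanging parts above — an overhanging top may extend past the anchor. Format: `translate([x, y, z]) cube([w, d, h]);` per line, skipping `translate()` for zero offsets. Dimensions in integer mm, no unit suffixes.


translate([201, 446, 0]) cube([328, 509, 10]);
translate([201, 446, 10]) cube([328, 10, 95]);
translate([201, 945, 10]) cube([328, 10, 95]);
translate([201, 456, 10]) cube([10, 489, 95]);
translate([519, 456, 10]) cube([10, 489, 95]);


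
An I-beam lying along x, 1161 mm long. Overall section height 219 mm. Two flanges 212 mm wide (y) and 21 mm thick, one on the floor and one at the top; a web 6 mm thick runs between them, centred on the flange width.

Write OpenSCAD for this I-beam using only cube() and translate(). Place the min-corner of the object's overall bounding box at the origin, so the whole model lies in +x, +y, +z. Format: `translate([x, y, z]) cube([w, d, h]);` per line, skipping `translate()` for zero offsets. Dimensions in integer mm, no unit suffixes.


cube([1161, 212, 21]);
translate([0, 103, 21]) cube([1161, 6, 177]);
translate([0, 0, 198]) cube([1161, 212, 21]);


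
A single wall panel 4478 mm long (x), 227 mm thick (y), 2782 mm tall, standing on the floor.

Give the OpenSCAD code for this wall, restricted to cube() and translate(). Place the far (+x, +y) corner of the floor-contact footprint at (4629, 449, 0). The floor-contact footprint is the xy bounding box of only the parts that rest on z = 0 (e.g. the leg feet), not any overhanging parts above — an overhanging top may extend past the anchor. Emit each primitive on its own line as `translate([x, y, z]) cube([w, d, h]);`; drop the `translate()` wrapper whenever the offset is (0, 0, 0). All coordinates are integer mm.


translate([151, 222, 0]) cube([4478, 227, 2782]);


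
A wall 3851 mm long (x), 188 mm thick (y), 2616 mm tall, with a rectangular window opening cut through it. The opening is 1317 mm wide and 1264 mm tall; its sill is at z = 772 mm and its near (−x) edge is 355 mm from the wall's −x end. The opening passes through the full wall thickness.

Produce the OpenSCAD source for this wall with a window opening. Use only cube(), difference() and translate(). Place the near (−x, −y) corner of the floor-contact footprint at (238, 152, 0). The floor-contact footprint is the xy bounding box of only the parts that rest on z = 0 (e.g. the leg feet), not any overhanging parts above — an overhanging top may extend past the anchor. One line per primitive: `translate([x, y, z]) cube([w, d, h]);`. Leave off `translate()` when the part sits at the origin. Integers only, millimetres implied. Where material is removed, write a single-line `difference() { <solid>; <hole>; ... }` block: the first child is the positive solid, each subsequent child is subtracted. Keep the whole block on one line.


difference() { translate([238, 152, 0]) cube([3851, 188, 2616]); translate([593, 152, 772]) cube([1317, 188, 1264]); }


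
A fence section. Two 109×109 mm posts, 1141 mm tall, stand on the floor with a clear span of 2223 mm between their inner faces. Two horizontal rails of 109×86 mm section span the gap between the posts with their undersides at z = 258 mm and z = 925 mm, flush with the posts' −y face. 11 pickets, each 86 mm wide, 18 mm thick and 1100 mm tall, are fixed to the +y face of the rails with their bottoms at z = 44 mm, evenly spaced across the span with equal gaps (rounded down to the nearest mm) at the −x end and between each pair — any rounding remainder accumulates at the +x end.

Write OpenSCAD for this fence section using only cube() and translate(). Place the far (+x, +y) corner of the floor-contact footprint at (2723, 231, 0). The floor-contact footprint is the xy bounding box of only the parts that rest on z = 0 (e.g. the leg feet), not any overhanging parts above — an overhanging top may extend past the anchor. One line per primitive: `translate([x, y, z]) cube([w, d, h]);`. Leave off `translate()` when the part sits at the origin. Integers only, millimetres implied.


translate([282, 122, 0]) cube([109, 109, 1141]);
translate([2614, 122, 0]) cube([109, 109, 1141]);
translate([391, 122, 258]) cube([2223, 109, 86]);
translate([391, 122, 925]) cube([2223, 109, 86]);
translate([497, 231, 44]) cube([86, 18, 1100]);
translate([689, 231, 44]) cube([86, 18, 1100]);
translate([881, 231, 44]) cube([86, 18, 1100]);
translate([1073, 231, 44]) cube([86, 18, 1100]);
translate([1265, 231, 44]) cube([86, 18, 1100]);
translate([1457, 231, 44]) cube([86, 18, 1100]);
translate([1649, 231, 44]) cube([86, 18, 1100]);
translate([1841, 231, 44]) cube([86, 18, 1100]);
translate([2033, 231, 44]) cube([86, 18, 1100]);
translate([2225, 231, 44]) cube([86, 18, 1100]);
translate([2417, 231, 44]) cube([86, 18, 1100]);


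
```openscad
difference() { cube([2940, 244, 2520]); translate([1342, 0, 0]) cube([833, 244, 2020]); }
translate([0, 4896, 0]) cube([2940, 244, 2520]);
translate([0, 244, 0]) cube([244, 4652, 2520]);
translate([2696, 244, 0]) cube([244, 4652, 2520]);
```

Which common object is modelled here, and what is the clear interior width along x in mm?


A single room. The interior width is 2452 mm.

Four walls enclosing a rectangle with a door in the front wall — a room. Outside width 2940 minus two 244 mm walls gives 2452 mm.


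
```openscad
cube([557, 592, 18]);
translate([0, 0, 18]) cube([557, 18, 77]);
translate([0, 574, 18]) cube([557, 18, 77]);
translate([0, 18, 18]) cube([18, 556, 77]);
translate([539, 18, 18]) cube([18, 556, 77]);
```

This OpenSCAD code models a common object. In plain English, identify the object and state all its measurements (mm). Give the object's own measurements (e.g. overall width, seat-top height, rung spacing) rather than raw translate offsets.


An open-topped rectangular box: outside dimensions 557×592×95 mm, with a uniform wall and base thickness of 18 mm. The base is a full 557×592 slab on the floor; four walls sit on top of the base. The front and back walls (the −y and +y sides) span the full width; the two side walls fit between them.


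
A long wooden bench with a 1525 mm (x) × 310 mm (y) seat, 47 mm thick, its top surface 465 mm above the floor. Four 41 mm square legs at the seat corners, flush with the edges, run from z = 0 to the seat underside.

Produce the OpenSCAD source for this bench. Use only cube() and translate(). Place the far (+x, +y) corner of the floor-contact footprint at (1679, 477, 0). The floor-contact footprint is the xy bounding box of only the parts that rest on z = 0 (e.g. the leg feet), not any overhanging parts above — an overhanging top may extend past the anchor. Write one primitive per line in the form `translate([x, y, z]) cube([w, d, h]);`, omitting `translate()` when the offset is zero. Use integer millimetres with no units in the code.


translate([154, 167, 418]) cube([1525, 310, 47]);
translate([154, 167, 0]) cube([41, 41, 418]);
translate([154, 436, 0]) cube([41, 41, 418]);
translate([1638, 167, 0]) cube([41, 41, 418]);
translate([1638, 436, 0]) cube([41, 41, 418]);


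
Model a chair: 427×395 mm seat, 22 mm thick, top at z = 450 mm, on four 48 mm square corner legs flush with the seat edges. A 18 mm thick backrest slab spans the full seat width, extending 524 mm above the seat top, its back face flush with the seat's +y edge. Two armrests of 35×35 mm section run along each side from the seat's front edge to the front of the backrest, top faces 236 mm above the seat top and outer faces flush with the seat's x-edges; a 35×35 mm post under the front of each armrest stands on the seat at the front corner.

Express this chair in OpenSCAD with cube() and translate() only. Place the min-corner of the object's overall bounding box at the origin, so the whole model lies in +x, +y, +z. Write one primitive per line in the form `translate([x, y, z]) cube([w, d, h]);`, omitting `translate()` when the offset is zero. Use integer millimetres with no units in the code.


// leg_h = 450 - 22 = 428
// arm post h = 236 - 35 = 201
translate([0, 0, 428]) cube([427, 395, 22]);
cube([48, 48, 428]);
translate([379, 0, 0]) cube([48, 48, 428]);
translate([0, 347, 0]) cube([48, 48, 428]);
translate([379, 347, 0]) cube([48, 48, 428]);
translate([0, 377, 450]) cube([427, 18, 524]);
translate([0, 0, 651]) cube([35, 377, 35]);
translate([392, 0, 651]) cube([35, 377, 35]);
translate([0, 0, 450]) cube([35, 35, 201]);
translate([392, 0, 450]) cube([35, 35, 201]);


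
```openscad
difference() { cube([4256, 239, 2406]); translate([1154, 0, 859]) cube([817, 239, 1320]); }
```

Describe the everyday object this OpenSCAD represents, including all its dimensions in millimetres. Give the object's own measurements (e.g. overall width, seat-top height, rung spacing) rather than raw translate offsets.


A wall 4256 mm long (x), 239 mm thick (y), 2406 mm tall, with a rectangular window opening cut through it. The opening is 817 mm wide and 1320 mm tall; its sill is at z = 859 mm and its near (−x) edge is 1154 mm from the wall's −x end. The opening passes through the full wall thickness.


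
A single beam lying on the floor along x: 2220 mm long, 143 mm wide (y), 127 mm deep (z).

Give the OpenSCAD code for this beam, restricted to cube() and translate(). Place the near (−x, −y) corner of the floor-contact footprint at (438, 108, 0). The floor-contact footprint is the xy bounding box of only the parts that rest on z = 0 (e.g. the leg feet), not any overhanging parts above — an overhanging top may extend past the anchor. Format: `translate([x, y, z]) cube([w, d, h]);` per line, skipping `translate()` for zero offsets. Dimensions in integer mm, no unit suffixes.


translate([438, 108, 0]) cube([2220, 143, 127]);


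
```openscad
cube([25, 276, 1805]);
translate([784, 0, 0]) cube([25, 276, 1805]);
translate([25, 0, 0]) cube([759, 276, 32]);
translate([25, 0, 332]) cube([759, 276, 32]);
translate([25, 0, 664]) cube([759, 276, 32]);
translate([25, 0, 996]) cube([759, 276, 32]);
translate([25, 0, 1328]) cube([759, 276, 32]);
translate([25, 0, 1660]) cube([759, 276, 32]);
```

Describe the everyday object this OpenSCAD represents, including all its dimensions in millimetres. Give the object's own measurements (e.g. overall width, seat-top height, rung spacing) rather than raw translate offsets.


An open bookshelf. Two side panels, each 25 mm thick, 276 mm deep and 1805 mm tall, stand 809 mm apart (outside-to-outside). Between them sit 6 shelves, each 32 mm thick and 276 mm deep, spanning the full gap between the sides. The bottom shelf rests on the floor (its underside at z = 0) and the clear gap between one shelf's top and the next shelf's underside is 300 mm.


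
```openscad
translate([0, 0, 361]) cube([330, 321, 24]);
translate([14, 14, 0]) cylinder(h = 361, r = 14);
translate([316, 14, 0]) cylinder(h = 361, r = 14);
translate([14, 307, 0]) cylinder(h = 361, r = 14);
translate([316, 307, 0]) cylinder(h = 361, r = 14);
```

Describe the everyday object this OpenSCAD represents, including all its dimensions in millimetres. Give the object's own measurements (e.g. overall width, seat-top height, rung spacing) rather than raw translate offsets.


A four-legged stool. The seat is a 330×321×24 mm slab whose top surface is at z = 385 mm; four round legs, each 28 mm in diameter, run from the floor (z = 0) to the underside of the seat, each leg's axis is inset half a diameter from the nearest pair of seat edges (so the leg's bounding box is flush with the corner).


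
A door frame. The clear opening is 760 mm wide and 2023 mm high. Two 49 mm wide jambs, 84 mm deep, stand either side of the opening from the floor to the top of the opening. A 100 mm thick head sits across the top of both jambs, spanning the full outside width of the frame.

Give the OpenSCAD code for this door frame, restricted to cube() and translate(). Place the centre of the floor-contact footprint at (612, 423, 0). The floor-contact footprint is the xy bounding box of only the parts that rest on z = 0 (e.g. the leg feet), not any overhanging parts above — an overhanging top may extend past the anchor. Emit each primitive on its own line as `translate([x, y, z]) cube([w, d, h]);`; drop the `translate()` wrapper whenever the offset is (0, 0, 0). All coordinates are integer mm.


translate([183, 381, 0]) cube([49, 84, 2023]);
translate([992, 381, 0]) cube([49, 84, 2023]);
translate([183, 381, 2023]) cube([858, 84, 100]);


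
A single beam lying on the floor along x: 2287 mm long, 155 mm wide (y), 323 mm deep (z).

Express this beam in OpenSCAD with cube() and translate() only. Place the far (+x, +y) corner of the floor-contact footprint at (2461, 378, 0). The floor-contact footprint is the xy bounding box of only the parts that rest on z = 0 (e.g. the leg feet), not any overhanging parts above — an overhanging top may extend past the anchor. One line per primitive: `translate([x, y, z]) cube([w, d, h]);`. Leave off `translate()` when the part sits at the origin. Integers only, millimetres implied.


translate([174, 223, 0]) cube([2287, 155, 323]);


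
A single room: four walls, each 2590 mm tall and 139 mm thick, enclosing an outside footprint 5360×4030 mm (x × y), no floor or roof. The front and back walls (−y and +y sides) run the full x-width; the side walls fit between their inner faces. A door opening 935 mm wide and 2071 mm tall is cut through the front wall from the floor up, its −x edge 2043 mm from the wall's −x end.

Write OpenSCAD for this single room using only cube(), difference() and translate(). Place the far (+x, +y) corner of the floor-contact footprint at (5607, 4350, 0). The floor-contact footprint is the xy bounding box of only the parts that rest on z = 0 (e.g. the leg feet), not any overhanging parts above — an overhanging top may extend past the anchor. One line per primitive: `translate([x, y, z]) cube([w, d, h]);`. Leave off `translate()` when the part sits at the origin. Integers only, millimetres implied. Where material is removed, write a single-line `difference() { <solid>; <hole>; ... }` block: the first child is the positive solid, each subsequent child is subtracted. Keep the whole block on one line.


difference() { translate([247, 320, 0]) cube([5360, 139, 2590]); translate([2290, 320, 0]) cube([935, 139, 2071]); }
translate([247, 4211, 0]) cube([5360, 139, 2590]);
translate([247, 459, 0]) cube([139, 3752, 2590]);
translate([5468, 459, 0]) cube([139, 3752, 2590]);


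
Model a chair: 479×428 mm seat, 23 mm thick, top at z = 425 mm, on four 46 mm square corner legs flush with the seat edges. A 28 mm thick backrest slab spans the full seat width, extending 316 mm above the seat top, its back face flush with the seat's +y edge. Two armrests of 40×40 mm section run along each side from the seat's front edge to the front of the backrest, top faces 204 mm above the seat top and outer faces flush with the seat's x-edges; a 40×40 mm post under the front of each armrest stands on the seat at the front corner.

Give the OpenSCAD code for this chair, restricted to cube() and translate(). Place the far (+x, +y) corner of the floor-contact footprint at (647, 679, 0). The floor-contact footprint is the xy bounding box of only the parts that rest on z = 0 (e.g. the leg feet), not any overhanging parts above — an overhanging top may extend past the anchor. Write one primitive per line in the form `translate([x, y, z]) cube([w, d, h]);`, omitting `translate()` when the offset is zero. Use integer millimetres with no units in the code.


translate([168, 251, 402]) cube([479, 428, 23]);
translate([168, 251, 0]) cube([46, 46, 402]);
translate([601, 251, 0]) cube([46, 46, 402]);
translate([168, 633, 0]) cube([46, 46, 402]);
translate([601, 633, 0]) cube([46, 46, 402]);
translate([168, 651, 425]) cube([479, 28, 316]);
translate([168, 251, 589]) cube([40, 400, 40]);
translate([607, 251, 589]) cube([40, 400, 40]);
translate([168, 251, 425]) cube([40, 40, 164]);
translate([607, 251, 425]) cube([40, 40, 164]);
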